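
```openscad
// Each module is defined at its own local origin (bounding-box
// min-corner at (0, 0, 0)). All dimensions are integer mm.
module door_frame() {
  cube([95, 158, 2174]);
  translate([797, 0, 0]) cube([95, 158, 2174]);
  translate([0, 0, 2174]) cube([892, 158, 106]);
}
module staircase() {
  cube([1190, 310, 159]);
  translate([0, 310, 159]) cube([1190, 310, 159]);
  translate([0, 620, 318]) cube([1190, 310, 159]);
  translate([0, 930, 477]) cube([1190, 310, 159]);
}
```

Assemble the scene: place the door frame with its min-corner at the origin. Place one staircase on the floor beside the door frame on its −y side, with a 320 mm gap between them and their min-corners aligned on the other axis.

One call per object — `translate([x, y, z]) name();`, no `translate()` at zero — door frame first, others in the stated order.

door_frame();
translate([0, -1560, 0]) staircase();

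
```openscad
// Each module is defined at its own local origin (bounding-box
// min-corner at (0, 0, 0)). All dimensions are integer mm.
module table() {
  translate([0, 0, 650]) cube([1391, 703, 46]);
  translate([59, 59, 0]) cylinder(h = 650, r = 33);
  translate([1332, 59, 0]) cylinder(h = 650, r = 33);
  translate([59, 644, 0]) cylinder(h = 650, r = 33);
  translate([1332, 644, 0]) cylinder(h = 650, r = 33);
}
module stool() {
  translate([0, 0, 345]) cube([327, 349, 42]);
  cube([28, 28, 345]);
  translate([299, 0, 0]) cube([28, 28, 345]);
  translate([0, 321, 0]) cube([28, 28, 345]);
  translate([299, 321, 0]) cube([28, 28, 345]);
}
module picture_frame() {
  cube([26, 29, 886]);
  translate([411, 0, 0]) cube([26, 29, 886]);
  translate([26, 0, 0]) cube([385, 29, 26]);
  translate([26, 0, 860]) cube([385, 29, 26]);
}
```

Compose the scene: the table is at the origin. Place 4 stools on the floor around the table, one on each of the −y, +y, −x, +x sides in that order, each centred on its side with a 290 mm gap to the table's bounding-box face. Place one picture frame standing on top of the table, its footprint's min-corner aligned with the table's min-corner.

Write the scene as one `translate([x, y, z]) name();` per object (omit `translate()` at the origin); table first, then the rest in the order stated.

table();
translate([532, -639, 0]) stool();
translate([532, 993, 0]) stool();
translate([-617, 177, 0]) stool();
translate([1681, 177, 0]) stool();
translate([0, 0, 696]) picture_frame();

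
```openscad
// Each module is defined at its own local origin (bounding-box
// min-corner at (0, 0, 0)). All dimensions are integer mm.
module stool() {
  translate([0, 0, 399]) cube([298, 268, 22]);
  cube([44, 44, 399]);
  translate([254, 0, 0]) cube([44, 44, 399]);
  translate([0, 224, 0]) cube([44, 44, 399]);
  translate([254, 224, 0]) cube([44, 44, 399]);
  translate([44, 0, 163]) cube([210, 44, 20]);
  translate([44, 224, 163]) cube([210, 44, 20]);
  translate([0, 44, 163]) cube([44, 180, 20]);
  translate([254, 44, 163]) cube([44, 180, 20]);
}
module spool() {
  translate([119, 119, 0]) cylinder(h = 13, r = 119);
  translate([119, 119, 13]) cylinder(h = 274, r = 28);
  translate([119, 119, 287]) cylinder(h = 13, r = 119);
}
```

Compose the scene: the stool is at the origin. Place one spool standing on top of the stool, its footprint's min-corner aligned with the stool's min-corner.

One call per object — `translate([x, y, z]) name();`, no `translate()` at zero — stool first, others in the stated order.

stool();
translate([0, 0, 421]) spool();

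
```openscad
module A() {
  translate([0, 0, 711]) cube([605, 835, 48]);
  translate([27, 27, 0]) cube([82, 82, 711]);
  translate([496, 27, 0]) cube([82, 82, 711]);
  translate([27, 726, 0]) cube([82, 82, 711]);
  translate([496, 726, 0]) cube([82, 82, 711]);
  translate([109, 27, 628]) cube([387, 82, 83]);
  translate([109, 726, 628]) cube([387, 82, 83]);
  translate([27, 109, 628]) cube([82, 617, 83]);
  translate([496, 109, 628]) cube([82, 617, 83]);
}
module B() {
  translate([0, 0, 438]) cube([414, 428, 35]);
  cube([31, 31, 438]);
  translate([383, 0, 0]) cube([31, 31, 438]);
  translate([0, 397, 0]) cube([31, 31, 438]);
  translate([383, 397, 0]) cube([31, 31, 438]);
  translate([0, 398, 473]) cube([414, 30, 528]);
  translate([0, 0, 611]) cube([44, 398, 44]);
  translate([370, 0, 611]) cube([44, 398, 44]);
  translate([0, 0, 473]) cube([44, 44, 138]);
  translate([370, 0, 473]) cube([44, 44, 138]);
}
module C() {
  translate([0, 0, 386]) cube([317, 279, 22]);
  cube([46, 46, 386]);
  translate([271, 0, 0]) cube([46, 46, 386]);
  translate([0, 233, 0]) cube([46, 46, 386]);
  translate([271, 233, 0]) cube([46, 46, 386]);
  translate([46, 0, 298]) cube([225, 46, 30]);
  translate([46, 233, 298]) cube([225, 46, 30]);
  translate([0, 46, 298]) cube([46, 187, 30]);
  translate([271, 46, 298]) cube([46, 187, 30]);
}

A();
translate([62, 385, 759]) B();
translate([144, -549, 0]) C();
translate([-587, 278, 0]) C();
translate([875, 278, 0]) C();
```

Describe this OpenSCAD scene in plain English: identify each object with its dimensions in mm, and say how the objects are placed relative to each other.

A is a table: top 605 mm (x) × 835 mm (y), 48 mm thick, upper face at z = 759 mm, on four 82×82 mm square legs, each inset 27 mm from the nearest pair of top edges, running from z = 0 to the bottom of the top. Four apron rails, 82 mm thick and 83 mm tall, run between adjacent legs with their top edges flush with the underside of the top and their outer faces flush with the legs' outer faces.

B is a chair: 414×428 mm seat, 35 mm thick, top at z = 473 mm, on four 31 mm square corner legs flush with the seat edges. A 30 mm thick backrest slab spans the full seat width, extending 528 mm above the seat top, its back face flush with the seat's +y edge. Two armrests of 44×44 mm section run along each side from the seat's front edge to the front of the backrest, top faces 182 mm above the seat top and outer faces flush with the seat's x-edges; a 44×44 mm post under the front of each armrest stands on the seat at the front corner.

C is a simple wooden stool: a rectangular seat 317 mm (x) by 279 mm (y), 22 mm thick, top face at z = 408 mm, on four square legs, each 46×46 mm in cross-section. The legs rest on z = 0, each flush with a corner of the seat. Four stretchers, 46 mm wide and 30 mm tall, connect adjacent legs with their undersides at z = 298 mm, each running between the inner faces of the legs it joins and aligned with the legs' outer faces on the other axis.

The chair is on top of the table. Three stools sit around the table at the −y, −x, +x sides.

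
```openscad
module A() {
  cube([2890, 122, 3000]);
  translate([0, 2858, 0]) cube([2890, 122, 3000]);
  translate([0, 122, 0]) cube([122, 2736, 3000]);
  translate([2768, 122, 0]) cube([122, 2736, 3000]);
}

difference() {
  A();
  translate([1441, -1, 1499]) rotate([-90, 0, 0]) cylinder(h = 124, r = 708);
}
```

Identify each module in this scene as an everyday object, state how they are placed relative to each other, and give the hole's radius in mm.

The subtracted cylinder has r = 708 mm.

A is a house frame. The house frame has a circular hole through its front wall. The hole's radius is 708 mm.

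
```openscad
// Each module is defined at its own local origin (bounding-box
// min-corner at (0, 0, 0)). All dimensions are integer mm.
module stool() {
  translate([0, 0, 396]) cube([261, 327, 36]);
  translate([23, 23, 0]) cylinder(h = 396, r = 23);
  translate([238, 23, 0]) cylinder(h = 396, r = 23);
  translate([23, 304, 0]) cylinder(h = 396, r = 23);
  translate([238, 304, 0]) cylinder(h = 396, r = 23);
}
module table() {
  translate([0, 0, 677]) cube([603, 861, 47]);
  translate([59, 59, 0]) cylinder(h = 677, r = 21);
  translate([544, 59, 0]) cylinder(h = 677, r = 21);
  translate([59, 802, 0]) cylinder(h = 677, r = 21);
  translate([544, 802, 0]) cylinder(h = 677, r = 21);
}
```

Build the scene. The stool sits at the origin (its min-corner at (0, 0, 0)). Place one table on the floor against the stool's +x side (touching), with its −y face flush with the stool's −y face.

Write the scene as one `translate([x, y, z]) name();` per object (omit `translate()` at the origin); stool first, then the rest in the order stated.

stool();
translate([261, 0, 0]) table();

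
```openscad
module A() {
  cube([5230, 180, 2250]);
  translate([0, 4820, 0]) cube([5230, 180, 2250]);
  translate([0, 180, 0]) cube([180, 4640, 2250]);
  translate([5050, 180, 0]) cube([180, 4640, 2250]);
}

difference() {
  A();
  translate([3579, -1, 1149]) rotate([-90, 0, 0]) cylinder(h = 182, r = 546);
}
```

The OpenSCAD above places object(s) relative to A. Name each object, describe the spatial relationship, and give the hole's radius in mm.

A is a house frame. The house frame has a circular hole through its front wall. The hole's radius is 546 mm.

The subtracted cylinder has r = 546 mm.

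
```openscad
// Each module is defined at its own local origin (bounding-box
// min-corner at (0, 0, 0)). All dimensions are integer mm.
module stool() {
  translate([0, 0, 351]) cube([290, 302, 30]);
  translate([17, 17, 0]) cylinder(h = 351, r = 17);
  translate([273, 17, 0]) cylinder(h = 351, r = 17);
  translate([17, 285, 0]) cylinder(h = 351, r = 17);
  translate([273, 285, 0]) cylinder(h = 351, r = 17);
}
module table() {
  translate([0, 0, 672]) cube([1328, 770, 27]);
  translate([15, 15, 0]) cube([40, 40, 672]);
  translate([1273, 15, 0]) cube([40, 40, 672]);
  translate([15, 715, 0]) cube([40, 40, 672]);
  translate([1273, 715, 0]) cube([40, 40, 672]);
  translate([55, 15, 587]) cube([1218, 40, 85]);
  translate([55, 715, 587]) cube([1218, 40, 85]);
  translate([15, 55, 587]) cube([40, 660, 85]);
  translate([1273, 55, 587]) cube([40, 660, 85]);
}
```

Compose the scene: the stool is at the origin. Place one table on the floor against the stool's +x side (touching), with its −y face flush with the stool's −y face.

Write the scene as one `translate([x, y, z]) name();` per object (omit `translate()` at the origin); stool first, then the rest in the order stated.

stool();
translate([290, 0, 0]) table();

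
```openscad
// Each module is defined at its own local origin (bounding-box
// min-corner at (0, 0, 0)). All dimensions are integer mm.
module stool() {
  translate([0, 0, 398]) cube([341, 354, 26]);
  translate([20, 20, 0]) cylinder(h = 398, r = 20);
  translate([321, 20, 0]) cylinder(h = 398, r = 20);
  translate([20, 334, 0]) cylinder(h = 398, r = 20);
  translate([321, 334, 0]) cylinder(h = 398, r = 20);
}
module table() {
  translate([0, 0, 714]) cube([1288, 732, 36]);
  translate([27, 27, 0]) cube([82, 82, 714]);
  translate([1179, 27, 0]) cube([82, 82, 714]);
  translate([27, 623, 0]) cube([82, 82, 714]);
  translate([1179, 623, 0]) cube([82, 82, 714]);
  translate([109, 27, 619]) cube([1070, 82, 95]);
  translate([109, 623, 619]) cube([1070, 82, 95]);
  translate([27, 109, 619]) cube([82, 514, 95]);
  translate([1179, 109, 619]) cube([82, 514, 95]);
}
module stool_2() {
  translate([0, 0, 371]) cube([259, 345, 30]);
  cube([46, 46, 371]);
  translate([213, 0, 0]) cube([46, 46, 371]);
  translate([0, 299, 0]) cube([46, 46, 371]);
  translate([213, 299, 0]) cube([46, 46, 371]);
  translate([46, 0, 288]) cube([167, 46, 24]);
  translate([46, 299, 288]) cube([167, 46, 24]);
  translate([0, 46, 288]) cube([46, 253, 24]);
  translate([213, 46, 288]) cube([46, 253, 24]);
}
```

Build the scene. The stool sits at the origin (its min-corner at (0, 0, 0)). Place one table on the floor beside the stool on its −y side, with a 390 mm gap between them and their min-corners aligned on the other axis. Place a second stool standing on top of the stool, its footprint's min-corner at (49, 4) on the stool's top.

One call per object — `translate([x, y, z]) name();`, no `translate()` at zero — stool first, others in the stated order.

stool();
translate([0, -1122, 0]) table();
translate([49, 4, 424]) stool_2();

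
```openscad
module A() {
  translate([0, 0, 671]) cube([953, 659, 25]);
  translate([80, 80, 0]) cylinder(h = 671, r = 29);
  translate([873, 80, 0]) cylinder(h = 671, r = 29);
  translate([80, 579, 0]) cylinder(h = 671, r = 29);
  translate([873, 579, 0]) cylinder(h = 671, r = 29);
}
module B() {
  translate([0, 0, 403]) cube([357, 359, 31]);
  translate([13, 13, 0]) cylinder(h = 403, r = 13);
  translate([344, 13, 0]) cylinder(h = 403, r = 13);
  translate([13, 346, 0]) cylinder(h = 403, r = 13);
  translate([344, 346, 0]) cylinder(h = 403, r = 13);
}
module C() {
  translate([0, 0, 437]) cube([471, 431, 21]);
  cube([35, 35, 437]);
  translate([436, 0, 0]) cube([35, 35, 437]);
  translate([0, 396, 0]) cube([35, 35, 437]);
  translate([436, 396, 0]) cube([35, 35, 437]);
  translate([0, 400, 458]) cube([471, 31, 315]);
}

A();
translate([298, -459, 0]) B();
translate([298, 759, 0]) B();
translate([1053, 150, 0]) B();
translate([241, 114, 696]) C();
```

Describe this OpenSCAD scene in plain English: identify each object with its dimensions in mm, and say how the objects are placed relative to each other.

A is a rectangular dining table. The top is 953×659×25 mm with its upper surface at z = 696 mm. It stands on four round legs of 58 mm diameter, each leg's bounding box inset 51 mm from the nearest pair of top edges, running from the floor to the underside of the top.

B is a four-legged stool. The seat is 357×359 mm, 31 mm thick, top at z = 434 mm. It stands on four round legs, each 26 mm in diameter, from z = 0 to the seat underside, each leg's axis is inset half a diameter from the nearest pair of seat edges (so the leg's bounding box is flush with the corner).

C is a chair: 471×431 mm seat, 21 mm thick, top at z = 458 mm, on four 35 mm square corner legs flush with the seat edges. A 31 mm thick backrest slab spans the full seat width, extending 315 mm above the seat top, its back face flush with the seat's +y edge.

Three stools sit around the table at the −y, +y, +x sides. The chair is on top of the table, centred.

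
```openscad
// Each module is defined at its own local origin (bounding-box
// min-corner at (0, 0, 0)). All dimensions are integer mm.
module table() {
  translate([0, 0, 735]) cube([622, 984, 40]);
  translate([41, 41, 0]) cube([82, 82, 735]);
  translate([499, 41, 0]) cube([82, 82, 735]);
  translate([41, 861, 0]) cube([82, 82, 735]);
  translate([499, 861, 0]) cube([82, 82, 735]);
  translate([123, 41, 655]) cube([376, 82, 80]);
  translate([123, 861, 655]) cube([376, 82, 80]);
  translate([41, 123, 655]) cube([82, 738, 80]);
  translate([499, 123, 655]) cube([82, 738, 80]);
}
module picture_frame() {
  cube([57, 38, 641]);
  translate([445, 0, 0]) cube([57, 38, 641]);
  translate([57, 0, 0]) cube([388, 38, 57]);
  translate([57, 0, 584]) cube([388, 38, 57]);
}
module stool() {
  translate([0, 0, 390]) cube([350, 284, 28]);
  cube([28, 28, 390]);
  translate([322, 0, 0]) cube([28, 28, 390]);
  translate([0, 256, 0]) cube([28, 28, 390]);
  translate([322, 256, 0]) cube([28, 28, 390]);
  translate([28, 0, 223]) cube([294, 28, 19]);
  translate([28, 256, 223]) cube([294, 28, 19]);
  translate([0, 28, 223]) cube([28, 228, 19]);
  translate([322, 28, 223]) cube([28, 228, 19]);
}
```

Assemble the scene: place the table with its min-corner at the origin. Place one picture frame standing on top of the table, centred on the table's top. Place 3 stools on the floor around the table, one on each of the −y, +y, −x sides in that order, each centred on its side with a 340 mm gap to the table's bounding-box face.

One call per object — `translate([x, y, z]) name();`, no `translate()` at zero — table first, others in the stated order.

table();
translate([60, 473, 775]) picture_frame();
translate([136, -624, 0]) stool();
translate([136, 1324, 0]) stool();
translate([-690, 350, 0]) stool();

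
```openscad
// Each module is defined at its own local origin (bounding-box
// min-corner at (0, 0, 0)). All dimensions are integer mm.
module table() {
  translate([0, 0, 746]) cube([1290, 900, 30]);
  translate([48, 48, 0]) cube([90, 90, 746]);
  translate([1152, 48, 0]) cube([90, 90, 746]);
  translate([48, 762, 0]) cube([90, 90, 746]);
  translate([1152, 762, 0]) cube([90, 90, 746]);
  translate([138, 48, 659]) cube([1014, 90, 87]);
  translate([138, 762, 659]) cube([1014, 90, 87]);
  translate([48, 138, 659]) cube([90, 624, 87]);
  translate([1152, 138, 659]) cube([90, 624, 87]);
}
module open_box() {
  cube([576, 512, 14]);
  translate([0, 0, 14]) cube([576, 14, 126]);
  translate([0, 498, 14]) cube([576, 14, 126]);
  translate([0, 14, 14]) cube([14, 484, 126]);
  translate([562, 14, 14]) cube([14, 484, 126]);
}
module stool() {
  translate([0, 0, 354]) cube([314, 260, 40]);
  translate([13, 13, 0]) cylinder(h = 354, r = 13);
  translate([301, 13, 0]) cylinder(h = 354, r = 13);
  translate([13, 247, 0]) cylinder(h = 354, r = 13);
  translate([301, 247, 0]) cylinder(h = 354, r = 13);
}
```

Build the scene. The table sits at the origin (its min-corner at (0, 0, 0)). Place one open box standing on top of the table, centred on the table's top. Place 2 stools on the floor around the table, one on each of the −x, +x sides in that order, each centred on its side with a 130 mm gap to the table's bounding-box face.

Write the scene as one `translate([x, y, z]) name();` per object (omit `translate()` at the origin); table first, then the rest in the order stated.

table();
translate([357, 194, 776]) open_box();
translate([-444, 320, 0]) stool();
translate([1420, 320, 0]) stool();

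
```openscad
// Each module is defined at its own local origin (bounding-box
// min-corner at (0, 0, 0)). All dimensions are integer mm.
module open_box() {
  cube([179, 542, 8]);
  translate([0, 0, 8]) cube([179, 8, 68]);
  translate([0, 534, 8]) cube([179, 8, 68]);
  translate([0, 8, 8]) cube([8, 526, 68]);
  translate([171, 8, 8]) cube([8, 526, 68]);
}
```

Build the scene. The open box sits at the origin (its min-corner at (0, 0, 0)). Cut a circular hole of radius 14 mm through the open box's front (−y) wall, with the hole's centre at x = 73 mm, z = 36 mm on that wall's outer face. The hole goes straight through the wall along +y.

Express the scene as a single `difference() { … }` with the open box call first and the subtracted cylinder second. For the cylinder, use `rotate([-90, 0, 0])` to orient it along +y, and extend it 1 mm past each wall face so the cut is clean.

difference() {
  open_box();
  translate([73, -1, 36]) rotate([-90, 0, 0]) cylinder(h = 10, r = 14);
}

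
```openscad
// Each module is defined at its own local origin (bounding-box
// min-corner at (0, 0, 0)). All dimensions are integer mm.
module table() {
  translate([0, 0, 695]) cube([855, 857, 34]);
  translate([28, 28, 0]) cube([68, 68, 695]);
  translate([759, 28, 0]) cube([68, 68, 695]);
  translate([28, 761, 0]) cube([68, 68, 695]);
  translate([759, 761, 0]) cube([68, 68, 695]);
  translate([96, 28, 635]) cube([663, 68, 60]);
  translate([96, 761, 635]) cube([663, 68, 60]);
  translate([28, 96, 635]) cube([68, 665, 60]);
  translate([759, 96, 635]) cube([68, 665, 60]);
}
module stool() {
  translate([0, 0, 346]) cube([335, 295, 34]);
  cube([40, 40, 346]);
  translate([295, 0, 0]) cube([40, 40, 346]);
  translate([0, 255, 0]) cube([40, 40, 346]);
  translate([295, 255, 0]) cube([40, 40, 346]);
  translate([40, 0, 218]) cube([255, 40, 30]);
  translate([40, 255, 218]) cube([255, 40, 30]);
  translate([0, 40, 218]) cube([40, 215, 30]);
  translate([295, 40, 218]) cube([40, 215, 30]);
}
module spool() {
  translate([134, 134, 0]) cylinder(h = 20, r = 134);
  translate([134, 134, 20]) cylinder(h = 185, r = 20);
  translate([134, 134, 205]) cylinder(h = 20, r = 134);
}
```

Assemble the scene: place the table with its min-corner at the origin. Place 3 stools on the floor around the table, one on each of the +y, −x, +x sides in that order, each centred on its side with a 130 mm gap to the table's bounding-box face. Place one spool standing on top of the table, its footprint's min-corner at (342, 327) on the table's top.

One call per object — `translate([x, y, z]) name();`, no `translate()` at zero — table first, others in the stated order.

table();
translate([260, 987, 0]) stool();
translate([-465, 281, 0]) stool();
translate([985, 281, 0]) stool();
translate([342, 327, 729]) spool();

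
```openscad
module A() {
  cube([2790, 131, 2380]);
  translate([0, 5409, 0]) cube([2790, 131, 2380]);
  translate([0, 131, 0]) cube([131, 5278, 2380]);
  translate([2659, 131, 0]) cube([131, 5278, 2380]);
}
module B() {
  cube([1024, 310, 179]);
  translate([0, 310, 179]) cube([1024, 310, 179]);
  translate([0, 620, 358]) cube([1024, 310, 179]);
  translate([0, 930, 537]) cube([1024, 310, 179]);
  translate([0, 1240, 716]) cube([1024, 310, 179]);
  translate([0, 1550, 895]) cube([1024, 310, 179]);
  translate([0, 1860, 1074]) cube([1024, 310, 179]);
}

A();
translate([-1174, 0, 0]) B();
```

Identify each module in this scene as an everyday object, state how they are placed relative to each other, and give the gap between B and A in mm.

A is a house frame. B is a staircase. The staircase is on the floor beside the house frame on its −x side. The gap between the staircase and the house frame is 150 mm.

The staircase's nearest face is 150 mm from the house frame's −x face.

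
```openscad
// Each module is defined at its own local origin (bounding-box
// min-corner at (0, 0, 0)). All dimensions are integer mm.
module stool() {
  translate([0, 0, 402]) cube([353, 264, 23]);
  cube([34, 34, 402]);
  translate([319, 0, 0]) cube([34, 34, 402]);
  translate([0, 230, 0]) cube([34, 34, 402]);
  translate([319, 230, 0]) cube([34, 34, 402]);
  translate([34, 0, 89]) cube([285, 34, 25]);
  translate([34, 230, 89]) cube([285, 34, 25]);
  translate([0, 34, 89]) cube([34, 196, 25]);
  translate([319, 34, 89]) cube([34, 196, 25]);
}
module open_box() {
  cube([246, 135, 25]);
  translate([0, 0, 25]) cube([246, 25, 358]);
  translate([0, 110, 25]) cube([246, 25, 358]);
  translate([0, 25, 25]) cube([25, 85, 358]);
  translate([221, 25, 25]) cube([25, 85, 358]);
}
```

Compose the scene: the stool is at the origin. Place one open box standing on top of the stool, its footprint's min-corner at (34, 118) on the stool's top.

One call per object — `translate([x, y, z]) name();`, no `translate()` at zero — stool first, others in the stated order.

stool();
translate([34, 118, 425]) open_box();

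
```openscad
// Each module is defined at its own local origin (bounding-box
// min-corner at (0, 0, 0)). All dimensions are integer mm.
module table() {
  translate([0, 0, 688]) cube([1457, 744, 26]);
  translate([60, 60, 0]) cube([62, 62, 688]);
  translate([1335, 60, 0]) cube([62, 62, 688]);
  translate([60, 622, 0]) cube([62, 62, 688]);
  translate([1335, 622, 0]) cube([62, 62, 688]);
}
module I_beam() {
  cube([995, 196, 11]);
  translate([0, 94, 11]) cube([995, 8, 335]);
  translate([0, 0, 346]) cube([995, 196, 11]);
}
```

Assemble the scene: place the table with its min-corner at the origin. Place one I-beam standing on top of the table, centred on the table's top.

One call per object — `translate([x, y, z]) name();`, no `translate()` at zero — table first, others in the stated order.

table();
translate([231, 274, 714]) I_beam();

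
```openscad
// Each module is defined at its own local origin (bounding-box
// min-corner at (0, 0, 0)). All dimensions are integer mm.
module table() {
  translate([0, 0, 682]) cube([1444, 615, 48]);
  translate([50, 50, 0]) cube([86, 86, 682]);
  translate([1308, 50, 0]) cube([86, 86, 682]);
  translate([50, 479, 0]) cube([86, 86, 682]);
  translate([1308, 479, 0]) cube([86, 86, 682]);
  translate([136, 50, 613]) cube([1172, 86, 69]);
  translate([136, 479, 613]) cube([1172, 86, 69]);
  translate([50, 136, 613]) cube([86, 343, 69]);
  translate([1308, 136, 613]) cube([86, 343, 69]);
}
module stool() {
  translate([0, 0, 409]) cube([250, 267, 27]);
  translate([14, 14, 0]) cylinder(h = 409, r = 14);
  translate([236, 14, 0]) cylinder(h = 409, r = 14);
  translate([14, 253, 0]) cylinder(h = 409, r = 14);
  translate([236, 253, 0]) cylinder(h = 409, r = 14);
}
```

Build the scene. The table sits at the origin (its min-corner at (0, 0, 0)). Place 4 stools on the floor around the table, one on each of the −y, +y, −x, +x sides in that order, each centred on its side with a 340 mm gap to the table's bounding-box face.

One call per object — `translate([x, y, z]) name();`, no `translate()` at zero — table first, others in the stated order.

table();
translate([597, -607, 0]) stool();
translate([597, 955, 0]) stool();
translate([-590, 174, 0]) stool();
translate([1784, 174, 0]) stool();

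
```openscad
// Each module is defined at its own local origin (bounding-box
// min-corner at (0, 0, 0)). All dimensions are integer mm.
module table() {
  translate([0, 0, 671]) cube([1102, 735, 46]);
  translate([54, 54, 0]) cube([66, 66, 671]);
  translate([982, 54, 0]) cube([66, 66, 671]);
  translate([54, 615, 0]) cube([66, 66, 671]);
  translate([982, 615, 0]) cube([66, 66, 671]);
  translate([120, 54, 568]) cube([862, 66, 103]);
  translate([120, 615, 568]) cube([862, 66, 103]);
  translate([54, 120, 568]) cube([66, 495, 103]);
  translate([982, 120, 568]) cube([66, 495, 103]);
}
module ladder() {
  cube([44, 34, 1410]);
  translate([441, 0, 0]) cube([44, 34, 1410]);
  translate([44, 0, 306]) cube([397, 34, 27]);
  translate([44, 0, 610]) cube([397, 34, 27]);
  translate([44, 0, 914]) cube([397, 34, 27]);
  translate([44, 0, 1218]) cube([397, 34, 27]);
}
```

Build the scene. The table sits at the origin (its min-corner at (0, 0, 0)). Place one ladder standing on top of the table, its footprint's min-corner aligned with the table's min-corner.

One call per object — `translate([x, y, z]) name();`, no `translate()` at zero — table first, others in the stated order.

table();
translate([0, 0, 717]) ladder();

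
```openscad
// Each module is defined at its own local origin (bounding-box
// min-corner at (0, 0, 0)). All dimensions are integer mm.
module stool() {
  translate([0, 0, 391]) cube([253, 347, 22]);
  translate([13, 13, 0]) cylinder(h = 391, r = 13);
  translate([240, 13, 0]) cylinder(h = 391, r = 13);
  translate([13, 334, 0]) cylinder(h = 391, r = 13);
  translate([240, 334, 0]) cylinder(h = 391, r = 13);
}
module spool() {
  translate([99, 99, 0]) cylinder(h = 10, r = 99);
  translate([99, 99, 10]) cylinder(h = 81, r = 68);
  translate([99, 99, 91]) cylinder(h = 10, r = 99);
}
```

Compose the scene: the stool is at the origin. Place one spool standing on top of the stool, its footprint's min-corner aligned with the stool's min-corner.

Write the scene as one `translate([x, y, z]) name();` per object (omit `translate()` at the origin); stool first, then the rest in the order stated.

stool();
translate([0, 0, 413]) spool();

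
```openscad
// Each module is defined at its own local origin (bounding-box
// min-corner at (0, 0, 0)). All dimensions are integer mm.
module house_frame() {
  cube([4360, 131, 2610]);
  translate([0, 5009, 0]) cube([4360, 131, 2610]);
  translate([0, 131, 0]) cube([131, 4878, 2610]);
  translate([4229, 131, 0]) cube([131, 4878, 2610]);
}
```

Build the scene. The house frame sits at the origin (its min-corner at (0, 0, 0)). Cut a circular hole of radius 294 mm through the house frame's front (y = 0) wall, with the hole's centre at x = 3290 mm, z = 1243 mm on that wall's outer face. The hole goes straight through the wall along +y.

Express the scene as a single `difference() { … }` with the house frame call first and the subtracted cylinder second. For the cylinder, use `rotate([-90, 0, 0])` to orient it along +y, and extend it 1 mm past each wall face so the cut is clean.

difference() {
  house_frame();
  translate([3290, -1, 1243]) rotate([-90, 0, 0]) cylinder(h = 133, r = 294);
}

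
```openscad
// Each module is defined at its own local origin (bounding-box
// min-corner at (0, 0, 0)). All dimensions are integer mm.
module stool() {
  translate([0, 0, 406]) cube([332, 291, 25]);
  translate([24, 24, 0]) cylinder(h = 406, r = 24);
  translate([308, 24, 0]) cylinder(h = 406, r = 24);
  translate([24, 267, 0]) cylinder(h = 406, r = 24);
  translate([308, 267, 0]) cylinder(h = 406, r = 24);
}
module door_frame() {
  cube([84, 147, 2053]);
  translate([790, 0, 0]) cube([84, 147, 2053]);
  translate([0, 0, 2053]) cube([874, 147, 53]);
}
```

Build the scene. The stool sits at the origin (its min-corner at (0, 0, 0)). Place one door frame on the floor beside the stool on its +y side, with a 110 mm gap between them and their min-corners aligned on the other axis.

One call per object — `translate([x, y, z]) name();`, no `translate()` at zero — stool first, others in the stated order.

stool();
translate([0, 401, 0]) door_frame();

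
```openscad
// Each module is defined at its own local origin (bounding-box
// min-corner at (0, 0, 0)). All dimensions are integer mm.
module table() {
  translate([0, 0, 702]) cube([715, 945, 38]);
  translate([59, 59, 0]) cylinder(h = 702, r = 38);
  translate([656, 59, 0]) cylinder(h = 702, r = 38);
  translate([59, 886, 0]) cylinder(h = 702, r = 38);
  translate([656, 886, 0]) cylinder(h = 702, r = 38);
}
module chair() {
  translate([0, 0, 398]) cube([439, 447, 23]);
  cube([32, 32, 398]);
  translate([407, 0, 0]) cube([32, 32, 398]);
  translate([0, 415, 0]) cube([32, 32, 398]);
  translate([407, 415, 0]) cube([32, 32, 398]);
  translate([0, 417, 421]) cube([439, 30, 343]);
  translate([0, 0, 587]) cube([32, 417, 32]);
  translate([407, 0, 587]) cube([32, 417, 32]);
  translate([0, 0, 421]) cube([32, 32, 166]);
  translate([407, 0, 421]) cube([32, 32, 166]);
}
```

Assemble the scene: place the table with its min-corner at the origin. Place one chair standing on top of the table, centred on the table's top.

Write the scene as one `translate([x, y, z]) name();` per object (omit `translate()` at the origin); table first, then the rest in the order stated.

table();
translate([138, 249, 740]) chair();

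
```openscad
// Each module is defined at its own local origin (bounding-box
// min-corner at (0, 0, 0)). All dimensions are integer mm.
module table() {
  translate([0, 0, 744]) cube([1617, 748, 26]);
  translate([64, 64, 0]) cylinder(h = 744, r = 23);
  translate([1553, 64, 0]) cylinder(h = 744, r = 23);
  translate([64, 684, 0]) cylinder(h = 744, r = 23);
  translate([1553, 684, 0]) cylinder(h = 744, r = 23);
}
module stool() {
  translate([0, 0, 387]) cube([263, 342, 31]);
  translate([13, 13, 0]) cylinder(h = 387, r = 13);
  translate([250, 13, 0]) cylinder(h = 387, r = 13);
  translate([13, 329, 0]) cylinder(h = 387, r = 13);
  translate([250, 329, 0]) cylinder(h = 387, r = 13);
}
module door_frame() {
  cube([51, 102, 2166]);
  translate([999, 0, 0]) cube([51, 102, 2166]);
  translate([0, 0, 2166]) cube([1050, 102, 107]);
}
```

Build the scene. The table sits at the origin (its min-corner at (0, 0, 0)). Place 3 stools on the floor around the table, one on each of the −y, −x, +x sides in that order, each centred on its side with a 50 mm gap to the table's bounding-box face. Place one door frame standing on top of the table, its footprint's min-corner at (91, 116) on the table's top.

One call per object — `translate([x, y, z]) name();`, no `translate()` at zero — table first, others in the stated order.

table();
translate([677, -392, 0]) stool();
translate([-313, 203, 0]) stool();
translate([1667, 203, 0]) stool();
translate([91, 116, 770]) door_frame();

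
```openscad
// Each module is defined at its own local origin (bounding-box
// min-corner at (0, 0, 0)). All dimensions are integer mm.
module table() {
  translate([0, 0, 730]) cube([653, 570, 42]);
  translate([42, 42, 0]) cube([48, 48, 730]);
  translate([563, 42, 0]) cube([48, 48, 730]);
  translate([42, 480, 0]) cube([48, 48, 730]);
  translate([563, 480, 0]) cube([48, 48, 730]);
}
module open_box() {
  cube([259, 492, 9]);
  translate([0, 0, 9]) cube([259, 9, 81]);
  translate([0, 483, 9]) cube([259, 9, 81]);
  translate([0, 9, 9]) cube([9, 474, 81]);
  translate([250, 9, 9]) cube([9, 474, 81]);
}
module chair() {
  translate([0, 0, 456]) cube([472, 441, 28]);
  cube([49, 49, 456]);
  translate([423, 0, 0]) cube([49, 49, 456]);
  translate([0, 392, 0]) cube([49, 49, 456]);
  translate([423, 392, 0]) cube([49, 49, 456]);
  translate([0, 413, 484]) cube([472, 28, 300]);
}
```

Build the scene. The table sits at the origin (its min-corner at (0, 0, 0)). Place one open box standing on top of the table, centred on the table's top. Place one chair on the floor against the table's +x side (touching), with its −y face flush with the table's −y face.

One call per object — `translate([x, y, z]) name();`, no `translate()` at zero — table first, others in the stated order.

table();
translate([197, 39, 772]) open_box();
translate([653, 0, 0]) chair();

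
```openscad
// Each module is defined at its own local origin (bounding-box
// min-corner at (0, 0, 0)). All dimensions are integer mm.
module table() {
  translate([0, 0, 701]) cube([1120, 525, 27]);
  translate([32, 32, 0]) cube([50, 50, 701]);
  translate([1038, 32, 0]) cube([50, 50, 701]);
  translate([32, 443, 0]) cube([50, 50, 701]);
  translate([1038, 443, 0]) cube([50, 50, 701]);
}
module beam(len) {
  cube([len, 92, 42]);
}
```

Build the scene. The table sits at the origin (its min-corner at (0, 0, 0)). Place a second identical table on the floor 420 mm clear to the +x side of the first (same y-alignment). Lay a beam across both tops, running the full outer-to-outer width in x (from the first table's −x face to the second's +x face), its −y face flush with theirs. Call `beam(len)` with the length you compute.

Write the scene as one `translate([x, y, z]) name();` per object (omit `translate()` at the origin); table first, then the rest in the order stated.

table();
translate([1540, 0, 0]) table();
translate([0, 0, 728]) beam(2660);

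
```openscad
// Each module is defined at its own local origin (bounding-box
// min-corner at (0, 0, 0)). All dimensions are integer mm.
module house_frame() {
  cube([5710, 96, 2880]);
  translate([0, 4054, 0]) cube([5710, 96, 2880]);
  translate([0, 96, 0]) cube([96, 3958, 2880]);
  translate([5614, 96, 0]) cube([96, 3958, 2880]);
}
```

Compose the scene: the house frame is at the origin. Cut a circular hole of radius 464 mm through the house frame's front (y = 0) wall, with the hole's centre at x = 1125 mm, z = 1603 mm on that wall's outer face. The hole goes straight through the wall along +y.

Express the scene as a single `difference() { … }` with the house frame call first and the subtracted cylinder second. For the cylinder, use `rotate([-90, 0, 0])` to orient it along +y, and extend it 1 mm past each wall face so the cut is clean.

difference() {
  house_frame();
  translate([1125, -1, 1603]) rotate([-90, 0, 0]) cylinder(h = 98, r = 464);
}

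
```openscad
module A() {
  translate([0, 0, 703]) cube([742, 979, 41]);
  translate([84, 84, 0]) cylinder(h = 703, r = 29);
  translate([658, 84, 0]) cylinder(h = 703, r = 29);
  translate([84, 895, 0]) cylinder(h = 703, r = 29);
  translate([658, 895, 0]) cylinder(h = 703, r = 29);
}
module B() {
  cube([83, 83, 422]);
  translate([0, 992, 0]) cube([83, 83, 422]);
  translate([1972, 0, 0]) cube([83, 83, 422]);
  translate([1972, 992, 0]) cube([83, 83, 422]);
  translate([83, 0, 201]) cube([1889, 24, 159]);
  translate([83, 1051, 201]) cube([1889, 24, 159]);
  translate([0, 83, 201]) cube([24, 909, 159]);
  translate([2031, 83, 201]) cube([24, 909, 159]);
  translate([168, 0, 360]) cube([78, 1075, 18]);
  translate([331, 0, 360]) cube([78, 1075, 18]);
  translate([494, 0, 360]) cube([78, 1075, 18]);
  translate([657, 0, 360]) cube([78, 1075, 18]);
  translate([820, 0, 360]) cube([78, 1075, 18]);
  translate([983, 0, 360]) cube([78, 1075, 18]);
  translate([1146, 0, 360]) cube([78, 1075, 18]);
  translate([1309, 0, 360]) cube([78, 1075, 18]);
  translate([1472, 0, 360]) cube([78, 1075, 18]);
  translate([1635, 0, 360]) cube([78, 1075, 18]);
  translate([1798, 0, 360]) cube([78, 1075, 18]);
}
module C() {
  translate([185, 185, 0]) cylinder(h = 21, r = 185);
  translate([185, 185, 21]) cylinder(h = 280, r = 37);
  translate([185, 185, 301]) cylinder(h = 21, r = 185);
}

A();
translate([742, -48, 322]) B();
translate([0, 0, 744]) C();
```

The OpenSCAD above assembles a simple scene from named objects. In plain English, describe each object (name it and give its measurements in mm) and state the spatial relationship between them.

A is a table: top 742 mm (x) × 979 mm (y), 41 mm thick, upper face at z = 744 mm, on four round legs of 58 mm diameter, each leg's bounding box inset 55 mm from the nearest pair of top edges, running from z = 0 to the bottom of the top.

B is a bed frame 2055 mm long (x) by 1075 mm wide (y). Four 83×83 mm corner posts, 422 mm tall, at the corners of the footprint. Four rails of 24 mm thickness and 159 mm height run between adjacent posts with their undersides at z = 201 mm, their outer faces flush with the outside of the frame (the two x-running rails run between the posts' inner faces; the two y-running rails run between the posts' inner faces). 11 slats, each 78 mm wide (x) and 18 mm thick, lie across the top of the two x-running rails, running the full 1075 mm width of the frame in y; the slats are evenly spaced along x between the inner faces of the end posts with equal gaps (rounded down to the nearest mm) at the −x end and between each pair — any rounding remainder accumulates at the +x end.

C is a spool: two coaxial disc flanges of radius 185 mm and thickness 21 mm, joined by a core cylinder of radius 37 mm and height 280 mm. The lower flange rests on z = 0 and the three cylinders share a vertical axis.

The bed frame is beside the table with their tops flush at z = 744. The spool is on top of the table.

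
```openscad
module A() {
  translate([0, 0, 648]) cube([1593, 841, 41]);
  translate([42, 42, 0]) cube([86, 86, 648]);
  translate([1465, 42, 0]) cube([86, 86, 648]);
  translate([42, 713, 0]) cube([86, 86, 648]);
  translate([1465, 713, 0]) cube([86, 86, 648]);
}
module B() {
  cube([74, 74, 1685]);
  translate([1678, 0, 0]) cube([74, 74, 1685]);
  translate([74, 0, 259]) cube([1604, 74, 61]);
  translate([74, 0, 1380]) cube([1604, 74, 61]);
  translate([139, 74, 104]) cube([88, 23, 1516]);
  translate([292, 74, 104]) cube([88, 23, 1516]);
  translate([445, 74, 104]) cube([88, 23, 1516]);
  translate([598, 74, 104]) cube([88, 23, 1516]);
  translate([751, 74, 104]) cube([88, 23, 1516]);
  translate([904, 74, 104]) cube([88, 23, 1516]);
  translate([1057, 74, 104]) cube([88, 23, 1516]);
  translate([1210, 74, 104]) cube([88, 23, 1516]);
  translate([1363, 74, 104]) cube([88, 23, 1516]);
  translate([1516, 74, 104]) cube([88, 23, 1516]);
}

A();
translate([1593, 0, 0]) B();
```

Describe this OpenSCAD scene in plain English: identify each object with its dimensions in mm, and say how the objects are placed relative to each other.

A is a rectangular dining table. The top is 1593×841×41 mm with its upper surface at z = 689 mm. It stands on four 86×86 mm square legs, each inset 42 mm from the nearest pair of top edges, running from the floor to the underside of the top.

B is a fence section. Two 74×74 mm posts, 1685 mm tall, stand on the floor with a clear span of 1604 mm between their inner faces. Two horizontal rails of 74×61 mm section span the gap between the posts with their undersides at z = 259 mm and z = 1380 mm, flush with the posts' −y face. 10 pickets, each 88 mm wide, 23 mm thick and 1516 mm tall, are fixed to the +y face of the rails with their bottoms at z = 104 mm, evenly spaced across the span with equal gaps (rounded down to the nearest mm) at the −x end and between each pair — any rounding remainder accumulates at the +x end.

The fence section is against the table's +x side, with their −y faces flush.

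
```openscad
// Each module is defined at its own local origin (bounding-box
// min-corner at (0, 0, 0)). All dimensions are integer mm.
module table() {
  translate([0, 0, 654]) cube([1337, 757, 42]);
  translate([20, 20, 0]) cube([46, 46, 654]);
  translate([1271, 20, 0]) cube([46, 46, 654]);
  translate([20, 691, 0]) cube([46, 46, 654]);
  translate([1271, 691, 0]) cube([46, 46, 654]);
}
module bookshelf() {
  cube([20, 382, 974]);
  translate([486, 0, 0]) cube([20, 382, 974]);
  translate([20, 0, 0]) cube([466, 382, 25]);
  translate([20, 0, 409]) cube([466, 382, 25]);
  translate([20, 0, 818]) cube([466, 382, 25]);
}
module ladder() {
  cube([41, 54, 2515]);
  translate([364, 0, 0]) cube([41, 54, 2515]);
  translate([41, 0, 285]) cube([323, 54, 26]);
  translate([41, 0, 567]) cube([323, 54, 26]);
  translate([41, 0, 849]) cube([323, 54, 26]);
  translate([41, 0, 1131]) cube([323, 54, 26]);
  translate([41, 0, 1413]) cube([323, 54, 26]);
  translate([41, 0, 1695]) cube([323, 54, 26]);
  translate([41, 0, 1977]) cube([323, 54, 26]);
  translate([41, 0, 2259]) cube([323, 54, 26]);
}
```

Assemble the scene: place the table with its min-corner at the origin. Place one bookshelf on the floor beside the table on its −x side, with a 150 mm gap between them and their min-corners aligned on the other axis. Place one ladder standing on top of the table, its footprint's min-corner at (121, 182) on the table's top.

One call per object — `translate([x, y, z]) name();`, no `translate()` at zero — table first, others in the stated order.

table();
translate([-656, 0, 0]) bookshelf();
translate([121, 182, 696]) ladder();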